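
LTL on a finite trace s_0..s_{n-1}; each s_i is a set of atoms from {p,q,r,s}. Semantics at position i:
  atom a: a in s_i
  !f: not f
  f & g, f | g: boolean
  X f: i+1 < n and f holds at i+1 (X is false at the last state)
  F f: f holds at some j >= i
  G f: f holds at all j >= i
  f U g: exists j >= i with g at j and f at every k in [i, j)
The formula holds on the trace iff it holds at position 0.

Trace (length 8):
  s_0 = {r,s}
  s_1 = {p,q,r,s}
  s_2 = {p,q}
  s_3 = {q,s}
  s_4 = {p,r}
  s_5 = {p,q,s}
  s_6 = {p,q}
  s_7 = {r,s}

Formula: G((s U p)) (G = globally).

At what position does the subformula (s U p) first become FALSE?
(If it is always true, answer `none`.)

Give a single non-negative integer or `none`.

s_0={r,s}: (s U p)=True s=True p=False
s_1={p,q,r,s}: (s U p)=True s=True p=True
s_2={p,q}: (s U p)=True s=False p=True
s_3={q,s}: (s U p)=True s=True p=False
s_4={p,r}: (s U p)=True s=False p=True
s_5={p,q,s}: (s U p)=True s=True p=True
s_6={p,q}: (s U p)=True s=False p=True
s_7={r,s}: (s U p)=False s=True p=False
G((s U p)) holds globally = False
First violation at position 7.

Answer: 7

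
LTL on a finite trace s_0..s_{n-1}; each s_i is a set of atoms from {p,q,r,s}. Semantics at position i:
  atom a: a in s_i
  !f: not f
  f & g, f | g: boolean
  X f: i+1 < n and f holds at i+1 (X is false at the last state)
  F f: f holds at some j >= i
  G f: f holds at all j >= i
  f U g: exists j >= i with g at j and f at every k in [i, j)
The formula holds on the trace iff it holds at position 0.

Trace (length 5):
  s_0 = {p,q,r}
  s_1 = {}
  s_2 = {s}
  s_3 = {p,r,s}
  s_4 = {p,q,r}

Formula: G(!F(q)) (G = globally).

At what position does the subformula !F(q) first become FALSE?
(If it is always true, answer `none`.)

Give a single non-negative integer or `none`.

s_0={p,q,r}: !F(q)=False F(q)=True q=True
s_1={}: !F(q)=False F(q)=True q=False
s_2={s}: !F(q)=False F(q)=True q=False
s_3={p,r,s}: !F(q)=False F(q)=True q=False
s_4={p,q,r}: !F(q)=False F(q)=True q=True
G(!F(q)) holds globally = False
First violation at position 0.

Answer: 0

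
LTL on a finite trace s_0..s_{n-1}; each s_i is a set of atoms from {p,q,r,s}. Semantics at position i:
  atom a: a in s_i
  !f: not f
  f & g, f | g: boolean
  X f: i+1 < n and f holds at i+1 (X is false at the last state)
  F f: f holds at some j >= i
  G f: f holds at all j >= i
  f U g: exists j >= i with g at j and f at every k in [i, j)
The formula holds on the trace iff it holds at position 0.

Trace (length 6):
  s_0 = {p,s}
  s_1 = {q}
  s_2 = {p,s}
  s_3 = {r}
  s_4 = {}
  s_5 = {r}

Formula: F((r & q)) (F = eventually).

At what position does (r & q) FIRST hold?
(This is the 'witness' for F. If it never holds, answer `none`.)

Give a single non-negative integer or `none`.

Answer: none

Derivation:
s_0={p,s}: (r & q)=False r=False q=False
s_1={q}: (r & q)=False r=False q=True
s_2={p,s}: (r & q)=False r=False q=False
s_3={r}: (r & q)=False r=True q=False
s_4={}: (r & q)=False r=False q=False
s_5={r}: (r & q)=False r=True q=False
F((r & q)) does not hold (no witness exists).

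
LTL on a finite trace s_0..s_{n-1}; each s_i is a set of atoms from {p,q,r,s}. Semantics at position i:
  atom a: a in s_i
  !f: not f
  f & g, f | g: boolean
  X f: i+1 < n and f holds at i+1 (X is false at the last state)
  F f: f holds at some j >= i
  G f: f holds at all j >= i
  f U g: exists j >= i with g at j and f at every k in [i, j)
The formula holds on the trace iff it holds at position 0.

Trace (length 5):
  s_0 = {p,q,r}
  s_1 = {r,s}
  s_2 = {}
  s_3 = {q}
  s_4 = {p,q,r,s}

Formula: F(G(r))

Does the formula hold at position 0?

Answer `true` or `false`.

s_0={p,q,r}: F(G(r))=True G(r)=False r=True
s_1={r,s}: F(G(r))=True G(r)=False r=True
s_2={}: F(G(r))=True G(r)=False r=False
s_3={q}: F(G(r))=True G(r)=False r=False
s_4={p,q,r,s}: F(G(r))=True G(r)=True r=True

Answer: true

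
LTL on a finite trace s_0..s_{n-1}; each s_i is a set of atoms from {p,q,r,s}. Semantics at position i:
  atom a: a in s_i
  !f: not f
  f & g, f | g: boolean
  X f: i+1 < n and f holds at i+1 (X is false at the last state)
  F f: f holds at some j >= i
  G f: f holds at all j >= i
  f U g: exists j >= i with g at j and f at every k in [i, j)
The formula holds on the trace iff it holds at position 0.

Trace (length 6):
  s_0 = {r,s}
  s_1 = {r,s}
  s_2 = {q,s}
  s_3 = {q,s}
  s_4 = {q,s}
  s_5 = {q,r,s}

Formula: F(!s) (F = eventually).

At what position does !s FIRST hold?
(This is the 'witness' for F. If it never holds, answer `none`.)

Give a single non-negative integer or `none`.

Answer: none

Derivation:
s_0={r,s}: !s=False s=True
s_1={r,s}: !s=False s=True
s_2={q,s}: !s=False s=True
s_3={q,s}: !s=False s=True
s_4={q,s}: !s=False s=True
s_5={q,r,s}: !s=False s=True
F(!s) does not hold (no witness exists).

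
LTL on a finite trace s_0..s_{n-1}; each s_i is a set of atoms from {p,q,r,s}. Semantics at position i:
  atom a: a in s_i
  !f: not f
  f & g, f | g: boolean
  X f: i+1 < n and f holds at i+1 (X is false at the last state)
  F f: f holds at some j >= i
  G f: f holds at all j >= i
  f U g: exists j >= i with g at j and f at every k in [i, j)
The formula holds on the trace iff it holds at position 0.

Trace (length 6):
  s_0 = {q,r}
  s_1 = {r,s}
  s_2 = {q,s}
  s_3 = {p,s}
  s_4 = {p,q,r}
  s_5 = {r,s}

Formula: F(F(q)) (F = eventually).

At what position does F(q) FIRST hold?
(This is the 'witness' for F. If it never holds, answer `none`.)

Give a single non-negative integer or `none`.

Answer: 0

Derivation:
s_0={q,r}: F(q)=True q=True
s_1={r,s}: F(q)=True q=False
s_2={q,s}: F(q)=True q=True
s_3={p,s}: F(q)=True q=False
s_4={p,q,r}: F(q)=True q=True
s_5={r,s}: F(q)=False q=False
F(F(q)) holds; first witness at position 0.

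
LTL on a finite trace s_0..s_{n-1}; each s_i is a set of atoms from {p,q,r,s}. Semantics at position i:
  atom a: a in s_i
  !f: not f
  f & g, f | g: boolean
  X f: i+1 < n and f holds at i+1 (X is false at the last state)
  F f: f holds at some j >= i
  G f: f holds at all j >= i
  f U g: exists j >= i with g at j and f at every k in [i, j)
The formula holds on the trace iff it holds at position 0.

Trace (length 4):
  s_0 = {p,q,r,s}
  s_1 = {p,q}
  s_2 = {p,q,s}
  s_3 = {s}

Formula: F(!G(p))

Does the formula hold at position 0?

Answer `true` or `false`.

Answer: true

Derivation:
s_0={p,q,r,s}: F(!G(p))=True !G(p)=True G(p)=False p=True
s_1={p,q}: F(!G(p))=True !G(p)=True G(p)=False p=True
s_2={p,q,s}: F(!G(p))=True !G(p)=True G(p)=False p=True
s_3={s}: F(!G(p))=True !G(p)=True G(p)=False p=False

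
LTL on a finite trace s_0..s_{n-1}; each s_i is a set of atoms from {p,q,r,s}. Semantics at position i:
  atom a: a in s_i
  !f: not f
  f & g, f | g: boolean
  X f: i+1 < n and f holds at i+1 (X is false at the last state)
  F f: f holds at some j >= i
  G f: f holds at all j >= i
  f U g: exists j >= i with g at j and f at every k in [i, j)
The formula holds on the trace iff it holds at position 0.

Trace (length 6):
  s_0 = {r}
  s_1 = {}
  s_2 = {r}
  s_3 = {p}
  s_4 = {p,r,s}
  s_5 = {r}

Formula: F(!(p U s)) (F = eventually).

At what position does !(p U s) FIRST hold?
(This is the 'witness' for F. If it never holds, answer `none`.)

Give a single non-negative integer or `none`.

s_0={r}: !(p U s)=True (p U s)=False p=False s=False
s_1={}: !(p U s)=True (p U s)=False p=False s=False
s_2={r}: !(p U s)=True (p U s)=False p=False s=False
s_3={p}: !(p U s)=False (p U s)=True p=True s=False
s_4={p,r,s}: !(p U s)=False (p U s)=True p=True s=True
s_5={r}: !(p U s)=True (p U s)=False p=False s=False
F(!(p U s)) holds; first witness at position 0.

Answer: 0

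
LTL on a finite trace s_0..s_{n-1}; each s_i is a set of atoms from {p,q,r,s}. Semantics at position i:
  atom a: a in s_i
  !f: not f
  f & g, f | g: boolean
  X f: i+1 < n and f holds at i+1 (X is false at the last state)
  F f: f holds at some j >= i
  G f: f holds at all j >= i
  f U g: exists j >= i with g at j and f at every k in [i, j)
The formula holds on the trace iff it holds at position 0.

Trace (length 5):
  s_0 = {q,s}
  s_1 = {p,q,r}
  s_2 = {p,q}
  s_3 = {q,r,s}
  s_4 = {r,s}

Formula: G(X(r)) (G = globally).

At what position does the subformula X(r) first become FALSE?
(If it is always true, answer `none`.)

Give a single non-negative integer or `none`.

Answer: 1

Derivation:
s_0={q,s}: X(r)=True r=False
s_1={p,q,r}: X(r)=False r=True
s_2={p,q}: X(r)=True r=False
s_3={q,r,s}: X(r)=True r=True
s_4={r,s}: X(r)=False r=True
G(X(r)) holds globally = False
First violation at position 1.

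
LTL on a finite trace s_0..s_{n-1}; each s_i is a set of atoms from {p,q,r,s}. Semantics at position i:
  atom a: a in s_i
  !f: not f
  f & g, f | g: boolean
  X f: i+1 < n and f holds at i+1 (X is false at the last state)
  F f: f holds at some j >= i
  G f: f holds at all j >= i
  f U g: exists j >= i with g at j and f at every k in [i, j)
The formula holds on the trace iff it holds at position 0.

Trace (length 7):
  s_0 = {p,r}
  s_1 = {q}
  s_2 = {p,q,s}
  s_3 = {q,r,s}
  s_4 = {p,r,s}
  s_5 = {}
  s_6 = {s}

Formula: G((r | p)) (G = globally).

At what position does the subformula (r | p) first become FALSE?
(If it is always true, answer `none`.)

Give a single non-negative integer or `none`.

Answer: 1

Derivation:
s_0={p,r}: (r | p)=True r=True p=True
s_1={q}: (r | p)=False r=False p=False
s_2={p,q,s}: (r | p)=True r=False p=True
s_3={q,r,s}: (r | p)=True r=True p=False
s_4={p,r,s}: (r | p)=True r=True p=True
s_5={}: (r | p)=False r=False p=False
s_6={s}: (r | p)=False r=False p=False
G((r | p)) holds globally = False
First violation at position 1.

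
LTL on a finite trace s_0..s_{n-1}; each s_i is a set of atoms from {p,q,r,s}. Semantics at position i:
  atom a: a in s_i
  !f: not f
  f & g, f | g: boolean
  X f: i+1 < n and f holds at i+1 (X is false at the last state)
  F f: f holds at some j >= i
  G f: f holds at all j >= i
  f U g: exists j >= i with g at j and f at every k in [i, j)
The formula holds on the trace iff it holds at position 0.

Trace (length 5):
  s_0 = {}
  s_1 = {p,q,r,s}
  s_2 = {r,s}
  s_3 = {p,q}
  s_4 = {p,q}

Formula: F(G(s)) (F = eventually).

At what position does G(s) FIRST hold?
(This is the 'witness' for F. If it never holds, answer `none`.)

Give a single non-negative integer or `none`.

s_0={}: G(s)=False s=False
s_1={p,q,r,s}: G(s)=False s=True
s_2={r,s}: G(s)=False s=True
s_3={p,q}: G(s)=False s=False
s_4={p,q}: G(s)=False s=False
F(G(s)) does not hold (no witness exists).

Answer: none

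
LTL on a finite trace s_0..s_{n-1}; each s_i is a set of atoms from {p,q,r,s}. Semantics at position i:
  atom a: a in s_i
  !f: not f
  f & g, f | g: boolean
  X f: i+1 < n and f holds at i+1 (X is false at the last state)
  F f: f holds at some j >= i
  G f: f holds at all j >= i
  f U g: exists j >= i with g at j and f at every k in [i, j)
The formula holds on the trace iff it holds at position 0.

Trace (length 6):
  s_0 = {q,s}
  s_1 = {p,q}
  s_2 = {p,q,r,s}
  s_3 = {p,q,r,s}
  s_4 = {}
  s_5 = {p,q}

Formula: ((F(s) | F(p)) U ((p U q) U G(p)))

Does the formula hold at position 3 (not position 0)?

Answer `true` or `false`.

s_0={q,s}: ((F(s) | F(p)) U ((p U q) U G(p)))=True (F(s) | F(p))=True F(s)=True s=True F(p)=True p=False ((p U q) U G(p))=False (p U q)=True q=True G(p)=False
s_1={p,q}: ((F(s) | F(p)) U ((p U q) U G(p)))=True (F(s) | F(p))=True F(s)=True s=False F(p)=True p=True ((p U q) U G(p))=False (p U q)=True q=True G(p)=False
s_2={p,q,r,s}: ((F(s) | F(p)) U ((p U q) U G(p)))=True (F(s) | F(p))=True F(s)=True s=True F(p)=True p=True ((p U q) U G(p))=False (p U q)=True q=True G(p)=False
s_3={p,q,r,s}: ((F(s) | F(p)) U ((p U q) U G(p)))=True (F(s) | F(p))=True F(s)=True s=True F(p)=True p=True ((p U q) U G(p))=False (p U q)=True q=True G(p)=False
s_4={}: ((F(s) | F(p)) U ((p U q) U G(p)))=True (F(s) | F(p))=True F(s)=False s=False F(p)=True p=False ((p U q) U G(p))=False (p U q)=False q=False G(p)=False
s_5={p,q}: ((F(s) | F(p)) U ((p U q) U G(p)))=True (F(s) | F(p))=True F(s)=False s=False F(p)=True p=True ((p U q) U G(p))=True (p U q)=True q=True G(p)=True
Evaluating at position 3: result = True

Answer: true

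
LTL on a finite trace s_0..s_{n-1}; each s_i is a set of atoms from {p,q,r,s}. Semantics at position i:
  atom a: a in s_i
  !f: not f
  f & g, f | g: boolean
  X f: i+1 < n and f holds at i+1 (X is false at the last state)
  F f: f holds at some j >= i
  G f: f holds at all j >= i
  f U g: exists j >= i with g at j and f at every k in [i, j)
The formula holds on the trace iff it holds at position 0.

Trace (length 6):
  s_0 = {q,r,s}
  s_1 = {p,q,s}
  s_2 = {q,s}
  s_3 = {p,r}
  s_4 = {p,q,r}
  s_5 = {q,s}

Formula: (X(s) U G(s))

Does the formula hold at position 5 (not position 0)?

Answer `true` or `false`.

s_0={q,r,s}: (X(s) U G(s))=False X(s)=True s=True G(s)=False
s_1={p,q,s}: (X(s) U G(s))=False X(s)=True s=True G(s)=False
s_2={q,s}: (X(s) U G(s))=False X(s)=False s=True G(s)=False
s_3={p,r}: (X(s) U G(s))=False X(s)=False s=False G(s)=False
s_4={p,q,r}: (X(s) U G(s))=True X(s)=True s=False G(s)=False
s_5={q,s}: (X(s) U G(s))=True X(s)=False s=True G(s)=True
Evaluating at position 5: result = True

Answer: true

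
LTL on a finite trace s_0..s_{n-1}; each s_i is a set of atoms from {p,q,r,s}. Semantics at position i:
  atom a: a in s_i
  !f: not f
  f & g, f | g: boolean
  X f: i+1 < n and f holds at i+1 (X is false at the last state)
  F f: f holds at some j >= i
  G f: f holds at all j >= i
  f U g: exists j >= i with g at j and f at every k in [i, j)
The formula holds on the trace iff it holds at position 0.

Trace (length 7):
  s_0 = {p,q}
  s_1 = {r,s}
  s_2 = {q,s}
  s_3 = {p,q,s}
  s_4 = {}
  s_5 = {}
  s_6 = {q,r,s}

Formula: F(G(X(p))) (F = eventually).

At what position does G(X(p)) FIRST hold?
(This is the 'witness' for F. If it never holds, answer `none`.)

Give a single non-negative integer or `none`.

s_0={p,q}: G(X(p))=False X(p)=False p=True
s_1={r,s}: G(X(p))=False X(p)=False p=False
s_2={q,s}: G(X(p))=False X(p)=True p=False
s_3={p,q,s}: G(X(p))=False X(p)=False p=True
s_4={}: G(X(p))=False X(p)=False p=False
s_5={}: G(X(p))=False X(p)=False p=False
s_6={q,r,s}: G(X(p))=False X(p)=False p=False
F(G(X(p))) does not hold (no witness exists).

Answer: none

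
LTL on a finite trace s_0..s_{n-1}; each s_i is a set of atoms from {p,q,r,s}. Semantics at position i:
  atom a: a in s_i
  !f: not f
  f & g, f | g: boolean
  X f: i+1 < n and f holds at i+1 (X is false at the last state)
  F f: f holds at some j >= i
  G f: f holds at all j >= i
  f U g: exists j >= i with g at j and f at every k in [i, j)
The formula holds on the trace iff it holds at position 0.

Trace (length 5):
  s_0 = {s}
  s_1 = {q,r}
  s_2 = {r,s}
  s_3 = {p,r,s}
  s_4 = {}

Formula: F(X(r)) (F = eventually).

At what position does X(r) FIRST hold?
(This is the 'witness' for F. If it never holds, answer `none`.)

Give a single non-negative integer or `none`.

Answer: 0

Derivation:
s_0={s}: X(r)=True r=False
s_1={q,r}: X(r)=True r=True
s_2={r,s}: X(r)=True r=True
s_3={p,r,s}: X(r)=False r=True
s_4={}: X(r)=False r=False
F(X(r)) holds; first witness at position 0.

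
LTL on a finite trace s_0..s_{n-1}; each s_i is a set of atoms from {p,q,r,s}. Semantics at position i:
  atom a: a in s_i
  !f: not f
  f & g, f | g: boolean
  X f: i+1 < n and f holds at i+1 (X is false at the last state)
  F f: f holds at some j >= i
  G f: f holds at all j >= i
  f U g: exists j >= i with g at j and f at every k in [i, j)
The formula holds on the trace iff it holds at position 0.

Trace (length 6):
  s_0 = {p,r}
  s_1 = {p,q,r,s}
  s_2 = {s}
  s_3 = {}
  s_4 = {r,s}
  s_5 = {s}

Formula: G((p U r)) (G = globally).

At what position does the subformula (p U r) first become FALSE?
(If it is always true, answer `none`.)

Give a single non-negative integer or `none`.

Answer: 2

Derivation:
s_0={p,r}: (p U r)=True p=True r=True
s_1={p,q,r,s}: (p U r)=True p=True r=True
s_2={s}: (p U r)=False p=False r=False
s_3={}: (p U r)=False p=False r=False
s_4={r,s}: (p U r)=True p=False r=True
s_5={s}: (p U r)=False p=False r=False
G((p U r)) holds globally = False
First violation at position 2.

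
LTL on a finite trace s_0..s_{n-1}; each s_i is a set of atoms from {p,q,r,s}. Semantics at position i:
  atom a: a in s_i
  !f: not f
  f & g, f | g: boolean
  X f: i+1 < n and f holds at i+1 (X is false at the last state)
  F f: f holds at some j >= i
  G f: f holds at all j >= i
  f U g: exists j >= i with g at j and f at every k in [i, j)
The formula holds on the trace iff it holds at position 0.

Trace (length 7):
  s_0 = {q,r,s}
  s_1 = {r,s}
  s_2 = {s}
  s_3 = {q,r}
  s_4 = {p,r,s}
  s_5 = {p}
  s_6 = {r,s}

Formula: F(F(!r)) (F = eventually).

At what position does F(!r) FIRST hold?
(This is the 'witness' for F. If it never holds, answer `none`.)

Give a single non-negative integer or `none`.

Answer: 0

Derivation:
s_0={q,r,s}: F(!r)=True !r=False r=True
s_1={r,s}: F(!r)=True !r=False r=True
s_2={s}: F(!r)=True !r=True r=False
s_3={q,r}: F(!r)=True !r=False r=True
s_4={p,r,s}: F(!r)=True !r=False r=True
s_5={p}: F(!r)=True !r=True r=False
s_6={r,s}: F(!r)=False !r=False r=True
F(F(!r)) holds; first witness at position 0.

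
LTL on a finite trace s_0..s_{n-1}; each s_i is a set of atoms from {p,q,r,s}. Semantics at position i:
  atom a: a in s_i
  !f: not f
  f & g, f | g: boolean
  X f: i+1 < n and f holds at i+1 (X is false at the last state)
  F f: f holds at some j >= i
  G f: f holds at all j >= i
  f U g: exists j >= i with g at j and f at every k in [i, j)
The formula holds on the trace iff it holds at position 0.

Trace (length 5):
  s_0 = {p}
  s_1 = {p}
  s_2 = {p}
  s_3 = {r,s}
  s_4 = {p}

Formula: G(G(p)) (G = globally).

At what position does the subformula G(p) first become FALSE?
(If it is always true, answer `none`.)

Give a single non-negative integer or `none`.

Answer: 0

Derivation:
s_0={p}: G(p)=False p=True
s_1={p}: G(p)=False p=True
s_2={p}: G(p)=False p=True
s_3={r,s}: G(p)=False p=False
s_4={p}: G(p)=True p=True
G(G(p)) holds globally = False
First violation at position 0.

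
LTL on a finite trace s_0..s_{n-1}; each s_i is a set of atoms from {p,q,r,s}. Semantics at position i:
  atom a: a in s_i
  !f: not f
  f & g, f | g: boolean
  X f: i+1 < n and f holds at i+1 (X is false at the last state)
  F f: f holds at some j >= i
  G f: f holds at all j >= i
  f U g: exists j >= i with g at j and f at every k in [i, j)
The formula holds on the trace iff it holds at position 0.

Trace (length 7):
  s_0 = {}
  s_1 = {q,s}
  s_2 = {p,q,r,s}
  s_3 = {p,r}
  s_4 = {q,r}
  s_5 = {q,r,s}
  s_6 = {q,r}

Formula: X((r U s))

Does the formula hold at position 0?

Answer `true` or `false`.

s_0={}: X((r U s))=True (r U s)=False r=False s=False
s_1={q,s}: X((r U s))=True (r U s)=True r=False s=True
s_2={p,q,r,s}: X((r U s))=True (r U s)=True r=True s=True
s_3={p,r}: X((r U s))=True (r U s)=True r=True s=False
s_4={q,r}: X((r U s))=True (r U s)=True r=True s=False
s_5={q,r,s}: X((r U s))=False (r U s)=True r=True s=True
s_6={q,r}: X((r U s))=False (r U s)=False r=True s=False

Answer: true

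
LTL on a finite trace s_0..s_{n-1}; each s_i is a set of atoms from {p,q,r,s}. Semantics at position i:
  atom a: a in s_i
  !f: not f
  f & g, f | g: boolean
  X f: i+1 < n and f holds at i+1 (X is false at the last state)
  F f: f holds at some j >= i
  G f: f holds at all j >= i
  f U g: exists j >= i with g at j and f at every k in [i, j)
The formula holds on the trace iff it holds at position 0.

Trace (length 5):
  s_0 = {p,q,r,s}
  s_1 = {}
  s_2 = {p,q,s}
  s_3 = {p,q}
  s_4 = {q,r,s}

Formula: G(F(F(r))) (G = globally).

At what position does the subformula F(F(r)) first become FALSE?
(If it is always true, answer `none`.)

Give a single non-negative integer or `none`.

Answer: none

Derivation:
s_0={p,q,r,s}: F(F(r))=True F(r)=True r=True
s_1={}: F(F(r))=True F(r)=True r=False
s_2={p,q,s}: F(F(r))=True F(r)=True r=False
s_3={p,q}: F(F(r))=True F(r)=True r=False
s_4={q,r,s}: F(F(r))=True F(r)=True r=True
G(F(F(r))) holds globally = True
No violation — formula holds at every position.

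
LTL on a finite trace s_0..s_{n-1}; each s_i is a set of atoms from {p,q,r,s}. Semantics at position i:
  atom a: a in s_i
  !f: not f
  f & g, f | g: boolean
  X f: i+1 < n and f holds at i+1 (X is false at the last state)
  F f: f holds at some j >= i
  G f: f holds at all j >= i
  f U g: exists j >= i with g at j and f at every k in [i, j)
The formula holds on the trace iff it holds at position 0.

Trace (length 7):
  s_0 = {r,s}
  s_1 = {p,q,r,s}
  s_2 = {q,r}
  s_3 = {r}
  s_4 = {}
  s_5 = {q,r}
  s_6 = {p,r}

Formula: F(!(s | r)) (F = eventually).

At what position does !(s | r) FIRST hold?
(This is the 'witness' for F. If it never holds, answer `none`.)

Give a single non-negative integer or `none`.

s_0={r,s}: !(s | r)=False (s | r)=True s=True r=True
s_1={p,q,r,s}: !(s | r)=False (s | r)=True s=True r=True
s_2={q,r}: !(s | r)=False (s | r)=True s=False r=True
s_3={r}: !(s | r)=False (s | r)=True s=False r=True
s_4={}: !(s | r)=True (s | r)=False s=False r=False
s_5={q,r}: !(s | r)=False (s | r)=True s=False r=True
s_6={p,r}: !(s | r)=False (s | r)=True s=False r=True
F(!(s | r)) holds; first witness at position 4.

Answer: 4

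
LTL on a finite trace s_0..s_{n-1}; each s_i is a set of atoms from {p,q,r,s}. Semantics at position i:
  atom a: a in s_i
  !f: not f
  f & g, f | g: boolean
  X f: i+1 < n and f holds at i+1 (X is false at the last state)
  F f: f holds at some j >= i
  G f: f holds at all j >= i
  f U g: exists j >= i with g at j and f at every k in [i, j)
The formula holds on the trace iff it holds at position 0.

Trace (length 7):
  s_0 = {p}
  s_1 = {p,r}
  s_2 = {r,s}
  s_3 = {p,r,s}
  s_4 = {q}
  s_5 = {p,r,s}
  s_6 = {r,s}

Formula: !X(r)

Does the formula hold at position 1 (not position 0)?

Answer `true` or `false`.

Answer: false

Derivation:
s_0={p}: !X(r)=False X(r)=True r=False
s_1={p,r}: !X(r)=False X(r)=True r=True
s_2={r,s}: !X(r)=False X(r)=True r=True
s_3={p,r,s}: !X(r)=True X(r)=False r=True
s_4={q}: !X(r)=False X(r)=True r=False
s_5={p,r,s}: !X(r)=False X(r)=True r=True
s_6={r,s}: !X(r)=True X(r)=False r=True
Evaluating at position 1: result = False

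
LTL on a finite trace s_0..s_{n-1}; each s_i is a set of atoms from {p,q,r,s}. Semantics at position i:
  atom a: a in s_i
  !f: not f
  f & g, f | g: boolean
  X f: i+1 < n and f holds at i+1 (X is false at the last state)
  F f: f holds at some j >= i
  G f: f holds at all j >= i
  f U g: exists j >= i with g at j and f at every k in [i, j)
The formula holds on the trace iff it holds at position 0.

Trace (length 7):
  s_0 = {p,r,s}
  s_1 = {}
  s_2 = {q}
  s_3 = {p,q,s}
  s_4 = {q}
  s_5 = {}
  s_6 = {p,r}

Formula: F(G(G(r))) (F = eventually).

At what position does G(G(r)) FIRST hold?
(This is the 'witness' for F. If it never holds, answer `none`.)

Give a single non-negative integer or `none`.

Answer: 6

Derivation:
s_0={p,r,s}: G(G(r))=False G(r)=False r=True
s_1={}: G(G(r))=False G(r)=False r=False
s_2={q}: G(G(r))=False G(r)=False r=False
s_3={p,q,s}: G(G(r))=False G(r)=False r=False
s_4={q}: G(G(r))=False G(r)=False r=False
s_5={}: G(G(r))=False G(r)=False r=False
s_6={p,r}: G(G(r))=True G(r)=True r=True
F(G(G(r))) holds; first witness at position 6.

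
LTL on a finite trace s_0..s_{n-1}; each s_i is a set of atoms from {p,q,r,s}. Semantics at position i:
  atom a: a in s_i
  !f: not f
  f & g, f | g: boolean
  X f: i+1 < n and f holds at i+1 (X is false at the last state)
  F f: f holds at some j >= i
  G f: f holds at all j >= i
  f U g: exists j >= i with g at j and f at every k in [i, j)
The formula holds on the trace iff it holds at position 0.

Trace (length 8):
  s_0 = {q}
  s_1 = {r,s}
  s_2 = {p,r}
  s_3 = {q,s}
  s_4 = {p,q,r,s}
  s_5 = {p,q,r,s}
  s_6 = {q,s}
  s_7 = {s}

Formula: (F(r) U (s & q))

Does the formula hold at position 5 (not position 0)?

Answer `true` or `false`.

Answer: true

Derivation:
s_0={q}: (F(r) U (s & q))=True F(r)=True r=False (s & q)=False s=False q=True
s_1={r,s}: (F(r) U (s & q))=True F(r)=True r=True (s & q)=False s=True q=False
s_2={p,r}: (F(r) U (s & q))=True F(r)=True r=True (s & q)=False s=False q=False
s_3={q,s}: (F(r) U (s & q))=True F(r)=True r=False (s & q)=True s=True q=True
s_4={p,q,r,s}: (F(r) U (s & q))=True F(r)=True r=True (s & q)=True s=True q=True
s_5={p,q,r,s}: (F(r) U (s & q))=True F(r)=True r=True (s & q)=True s=True q=True
s_6={q,s}: (F(r) U (s & q))=True F(r)=False r=False (s & q)=True s=True q=True
s_7={s}: (F(r) U (s & q))=False F(r)=False r=False (s & q)=False s=True q=False
Evaluating at position 5: result = True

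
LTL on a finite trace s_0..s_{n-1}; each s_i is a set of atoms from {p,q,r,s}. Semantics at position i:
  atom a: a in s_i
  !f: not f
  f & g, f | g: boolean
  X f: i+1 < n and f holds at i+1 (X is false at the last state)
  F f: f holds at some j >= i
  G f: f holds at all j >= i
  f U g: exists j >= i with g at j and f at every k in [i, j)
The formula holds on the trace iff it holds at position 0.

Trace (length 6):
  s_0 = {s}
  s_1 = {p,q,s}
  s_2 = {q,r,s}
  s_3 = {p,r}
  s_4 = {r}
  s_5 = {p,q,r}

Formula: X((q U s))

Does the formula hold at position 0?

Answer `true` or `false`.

s_0={s}: X((q U s))=True (q U s)=True q=False s=True
s_1={p,q,s}: X((q U s))=True (q U s)=True q=True s=True
s_2={q,r,s}: X((q U s))=False (q U s)=True q=True s=True
s_3={p,r}: X((q U s))=False (q U s)=False q=False s=False
s_4={r}: X((q U s))=False (q U s)=False q=False s=False
s_5={p,q,r}: X((q U s))=False (q U s)=False q=True s=False

Answer: true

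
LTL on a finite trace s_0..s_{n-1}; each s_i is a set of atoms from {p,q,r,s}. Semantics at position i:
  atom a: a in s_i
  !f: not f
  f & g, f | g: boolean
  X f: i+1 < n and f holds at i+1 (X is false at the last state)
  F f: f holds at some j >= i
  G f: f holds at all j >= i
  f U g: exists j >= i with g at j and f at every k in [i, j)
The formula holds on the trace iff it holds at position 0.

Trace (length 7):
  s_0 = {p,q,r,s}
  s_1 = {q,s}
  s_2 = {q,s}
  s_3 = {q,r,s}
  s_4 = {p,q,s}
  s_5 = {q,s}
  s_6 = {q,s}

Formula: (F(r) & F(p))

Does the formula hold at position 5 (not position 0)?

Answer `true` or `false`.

s_0={p,q,r,s}: (F(r) & F(p))=True F(r)=True r=True F(p)=True p=True
s_1={q,s}: (F(r) & F(p))=True F(r)=True r=False F(p)=True p=False
s_2={q,s}: (F(r) & F(p))=True F(r)=True r=False F(p)=True p=False
s_3={q,r,s}: (F(r) & F(p))=True F(r)=True r=True F(p)=True p=False
s_4={p,q,s}: (F(r) & F(p))=False F(r)=False r=False F(p)=True p=True
s_5={q,s}: (F(r) & F(p))=False F(r)=False r=False F(p)=False p=False
s_6={q,s}: (F(r) & F(p))=False F(r)=False r=False F(p)=False p=False
Evaluating at position 5: result = False

Answer: false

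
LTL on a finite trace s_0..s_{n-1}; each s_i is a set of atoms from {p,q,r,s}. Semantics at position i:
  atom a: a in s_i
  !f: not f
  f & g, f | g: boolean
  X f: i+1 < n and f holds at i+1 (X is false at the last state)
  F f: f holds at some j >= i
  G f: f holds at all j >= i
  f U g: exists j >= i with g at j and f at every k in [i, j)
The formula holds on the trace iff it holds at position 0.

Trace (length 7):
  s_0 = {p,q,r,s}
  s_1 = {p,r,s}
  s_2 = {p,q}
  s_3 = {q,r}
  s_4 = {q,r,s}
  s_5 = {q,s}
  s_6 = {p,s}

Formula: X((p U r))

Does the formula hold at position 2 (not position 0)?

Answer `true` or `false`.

s_0={p,q,r,s}: X((p U r))=True (p U r)=True p=True r=True
s_1={p,r,s}: X((p U r))=True (p U r)=True p=True r=True
s_2={p,q}: X((p U r))=True (p U r)=True p=True r=False
s_3={q,r}: X((p U r))=True (p U r)=True p=False r=True
s_4={q,r,s}: X((p U r))=False (p U r)=True p=False r=True
s_5={q,s}: X((p U r))=False (p U r)=False p=False r=False
s_6={p,s}: X((p U r))=False (p U r)=False p=True r=False
Evaluating at position 2: result = True

Answer: true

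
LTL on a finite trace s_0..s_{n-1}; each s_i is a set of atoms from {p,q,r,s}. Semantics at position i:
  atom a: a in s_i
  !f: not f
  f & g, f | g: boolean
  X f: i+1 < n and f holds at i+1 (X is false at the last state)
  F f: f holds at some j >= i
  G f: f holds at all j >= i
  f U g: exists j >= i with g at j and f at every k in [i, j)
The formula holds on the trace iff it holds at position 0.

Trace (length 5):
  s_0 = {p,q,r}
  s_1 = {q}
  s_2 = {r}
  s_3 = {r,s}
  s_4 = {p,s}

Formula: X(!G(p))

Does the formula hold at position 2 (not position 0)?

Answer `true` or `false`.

s_0={p,q,r}: X(!G(p))=True !G(p)=True G(p)=False p=True
s_1={q}: X(!G(p))=True !G(p)=True G(p)=False p=False
s_2={r}: X(!G(p))=True !G(p)=True G(p)=False p=False
s_3={r,s}: X(!G(p))=False !G(p)=True G(p)=False p=False
s_4={p,s}: X(!G(p))=False !G(p)=False G(p)=True p=True
Evaluating at position 2: result = True

Answer: true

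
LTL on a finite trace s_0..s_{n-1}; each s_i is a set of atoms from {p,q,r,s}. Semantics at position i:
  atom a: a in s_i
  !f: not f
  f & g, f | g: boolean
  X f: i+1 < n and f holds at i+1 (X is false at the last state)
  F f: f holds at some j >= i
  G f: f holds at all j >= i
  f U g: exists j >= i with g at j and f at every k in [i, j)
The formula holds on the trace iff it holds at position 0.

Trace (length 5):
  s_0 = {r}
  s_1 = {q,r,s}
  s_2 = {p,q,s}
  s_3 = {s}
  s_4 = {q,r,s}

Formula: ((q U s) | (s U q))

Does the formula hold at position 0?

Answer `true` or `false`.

s_0={r}: ((q U s) | (s U q))=False (q U s)=False q=False s=False (s U q)=False
s_1={q,r,s}: ((q U s) | (s U q))=True (q U s)=True q=True s=True (s U q)=True
s_2={p,q,s}: ((q U s) | (s U q))=True (q U s)=True q=True s=True (s U q)=True
s_3={s}: ((q U s) | (s U q))=True (q U s)=True q=False s=True (s U q)=True
s_4={q,r,s}: ((q U s) | (s U q))=True (q U s)=True q=True s=True (s U q)=True

Answer: false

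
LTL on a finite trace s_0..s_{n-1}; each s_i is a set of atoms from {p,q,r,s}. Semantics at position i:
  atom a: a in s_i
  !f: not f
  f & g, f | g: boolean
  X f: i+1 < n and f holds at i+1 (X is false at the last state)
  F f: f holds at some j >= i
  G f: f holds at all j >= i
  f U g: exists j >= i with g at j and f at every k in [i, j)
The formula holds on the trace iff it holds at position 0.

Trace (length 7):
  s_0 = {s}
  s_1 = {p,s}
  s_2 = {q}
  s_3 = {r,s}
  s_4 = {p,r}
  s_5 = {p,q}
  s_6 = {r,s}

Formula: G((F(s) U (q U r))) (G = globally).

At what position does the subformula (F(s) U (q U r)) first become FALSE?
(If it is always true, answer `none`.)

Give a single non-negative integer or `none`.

Answer: none

Derivation:
s_0={s}: (F(s) U (q U r))=True F(s)=True s=True (q U r)=False q=False r=False
s_1={p,s}: (F(s) U (q U r))=True F(s)=True s=True (q U r)=False q=False r=False
s_2={q}: (F(s) U (q U r))=True F(s)=True s=False (q U r)=True q=True r=False
s_3={r,s}: (F(s) U (q U r))=True F(s)=True s=True (q U r)=True q=False r=True
s_4={p,r}: (F(s) U (q U r))=True F(s)=True s=False (q U r)=True q=False r=True
s_5={p,q}: (F(s) U (q U r))=True F(s)=True s=False (q U r)=True q=True r=False
s_6={r,s}: (F(s) U (q U r))=True F(s)=True s=True (q U r)=True q=False r=True
G((F(s) U (q U r))) holds globally = True
No violation — formula holds at every position.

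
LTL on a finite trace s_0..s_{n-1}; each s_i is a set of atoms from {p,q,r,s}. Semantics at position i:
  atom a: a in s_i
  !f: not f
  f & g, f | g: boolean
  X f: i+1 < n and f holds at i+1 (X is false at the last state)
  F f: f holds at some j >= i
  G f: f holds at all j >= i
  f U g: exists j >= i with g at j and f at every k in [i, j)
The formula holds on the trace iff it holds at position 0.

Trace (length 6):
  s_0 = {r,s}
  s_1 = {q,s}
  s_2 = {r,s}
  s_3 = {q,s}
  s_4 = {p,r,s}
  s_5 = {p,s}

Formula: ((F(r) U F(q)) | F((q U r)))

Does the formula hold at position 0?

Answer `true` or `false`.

s_0={r,s}: ((F(r) U F(q)) | F((q U r)))=True (F(r) U F(q))=True F(r)=True r=True F(q)=True q=False F((q U r))=True (q U r)=True
s_1={q,s}: ((F(r) U F(q)) | F((q U r)))=True (F(r) U F(q))=True F(r)=True r=False F(q)=True q=True F((q U r))=True (q U r)=True
s_2={r,s}: ((F(r) U F(q)) | F((q U r)))=True (F(r) U F(q))=True F(r)=True r=True F(q)=True q=False F((q U r))=True (q U r)=True
s_3={q,s}: ((F(r) U F(q)) | F((q U r)))=True (F(r) U F(q))=True F(r)=True r=False F(q)=True q=True F((q U r))=True (q U r)=True
s_4={p,r,s}: ((F(r) U F(q)) | F((q U r)))=True (F(r) U F(q))=False F(r)=True r=True F(q)=False q=False F((q U r))=True (q U r)=True
s_5={p,s}: ((F(r) U F(q)) | F((q U r)))=False (F(r) U F(q))=False F(r)=False r=False F(q)=False q=False F((q U r))=False (q U r)=False

Answer: true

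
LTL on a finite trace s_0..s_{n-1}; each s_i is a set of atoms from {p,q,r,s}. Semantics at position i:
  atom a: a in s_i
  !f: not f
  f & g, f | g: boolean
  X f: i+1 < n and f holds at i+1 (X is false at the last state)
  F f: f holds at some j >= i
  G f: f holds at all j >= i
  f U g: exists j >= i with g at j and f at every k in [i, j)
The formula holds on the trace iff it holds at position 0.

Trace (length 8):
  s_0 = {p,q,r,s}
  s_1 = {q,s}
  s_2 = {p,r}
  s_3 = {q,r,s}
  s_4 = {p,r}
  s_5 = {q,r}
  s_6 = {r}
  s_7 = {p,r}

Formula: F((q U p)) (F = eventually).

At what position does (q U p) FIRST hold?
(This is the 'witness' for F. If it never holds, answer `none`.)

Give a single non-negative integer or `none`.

Answer: 0

Derivation:
s_0={p,q,r,s}: (q U p)=True q=True p=True
s_1={q,s}: (q U p)=True q=True p=False
s_2={p,r}: (q U p)=True q=False p=True
s_3={q,r,s}: (q U p)=True q=True p=False
s_4={p,r}: (q U p)=True q=False p=True
s_5={q,r}: (q U p)=False q=True p=False
s_6={r}: (q U p)=False q=False p=False
s_7={p,r}: (q U p)=True q=False p=True
F((q U p)) holds; first witness at position 0.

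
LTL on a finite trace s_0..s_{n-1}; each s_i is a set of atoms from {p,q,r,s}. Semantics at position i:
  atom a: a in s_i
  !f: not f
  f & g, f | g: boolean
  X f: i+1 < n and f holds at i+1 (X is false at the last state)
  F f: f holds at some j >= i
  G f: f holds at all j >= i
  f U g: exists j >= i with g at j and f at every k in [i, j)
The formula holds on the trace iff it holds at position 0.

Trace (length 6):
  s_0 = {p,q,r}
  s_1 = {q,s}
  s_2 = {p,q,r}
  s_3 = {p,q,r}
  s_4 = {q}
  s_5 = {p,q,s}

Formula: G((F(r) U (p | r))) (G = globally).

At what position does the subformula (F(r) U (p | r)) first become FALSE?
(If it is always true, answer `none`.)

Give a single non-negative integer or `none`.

s_0={p,q,r}: (F(r) U (p | r))=True F(r)=True r=True (p | r)=True p=True
s_1={q,s}: (F(r) U (p | r))=True F(r)=True r=False (p | r)=False p=False
s_2={p,q,r}: (F(r) U (p | r))=True F(r)=True r=True (p | r)=True p=True
s_3={p,q,r}: (F(r) U (p | r))=True F(r)=True r=True (p | r)=True p=True
s_4={q}: (F(r) U (p | r))=False F(r)=False r=False (p | r)=False p=False
s_5={p,q,s}: (F(r) U (p | r))=True F(r)=False r=False (p | r)=True p=True
G((F(r) U (p | r))) holds globally = False
First violation at position 4.

Answer: 4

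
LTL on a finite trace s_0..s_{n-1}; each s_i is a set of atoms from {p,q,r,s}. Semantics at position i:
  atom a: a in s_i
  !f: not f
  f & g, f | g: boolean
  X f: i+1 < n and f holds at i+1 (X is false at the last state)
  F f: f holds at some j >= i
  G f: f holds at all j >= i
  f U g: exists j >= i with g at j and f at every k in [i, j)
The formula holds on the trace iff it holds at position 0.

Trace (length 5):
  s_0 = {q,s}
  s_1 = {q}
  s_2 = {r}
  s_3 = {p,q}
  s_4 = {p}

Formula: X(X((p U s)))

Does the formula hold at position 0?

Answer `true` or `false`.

s_0={q,s}: X(X((p U s)))=False X((p U s))=False (p U s)=True p=False s=True
s_1={q}: X(X((p U s)))=False X((p U s))=False (p U s)=False p=False s=False
s_2={r}: X(X((p U s)))=False X((p U s))=False (p U s)=False p=False s=False
s_3={p,q}: X(X((p U s)))=False X((p U s))=False (p U s)=False p=True s=False
s_4={p}: X(X((p U s)))=False X((p U s))=False (p U s)=False p=True s=False

Answer: false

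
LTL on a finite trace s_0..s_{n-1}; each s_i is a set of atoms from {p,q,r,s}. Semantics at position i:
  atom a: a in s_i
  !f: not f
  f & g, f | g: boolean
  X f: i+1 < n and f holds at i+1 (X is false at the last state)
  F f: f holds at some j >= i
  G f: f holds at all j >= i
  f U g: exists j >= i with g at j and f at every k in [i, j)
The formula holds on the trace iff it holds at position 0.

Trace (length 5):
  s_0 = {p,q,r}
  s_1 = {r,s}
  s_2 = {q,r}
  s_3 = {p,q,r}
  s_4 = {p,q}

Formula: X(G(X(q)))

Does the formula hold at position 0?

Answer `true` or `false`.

s_0={p,q,r}: X(G(X(q)))=False G(X(q))=False X(q)=False q=True
s_1={r,s}: X(G(X(q)))=False G(X(q))=False X(q)=True q=False
s_2={q,r}: X(G(X(q)))=False G(X(q))=False X(q)=True q=True
s_3={p,q,r}: X(G(X(q)))=False G(X(q))=False X(q)=True q=True
s_4={p,q}: X(G(X(q)))=False G(X(q))=False X(q)=False q=True

Answer: false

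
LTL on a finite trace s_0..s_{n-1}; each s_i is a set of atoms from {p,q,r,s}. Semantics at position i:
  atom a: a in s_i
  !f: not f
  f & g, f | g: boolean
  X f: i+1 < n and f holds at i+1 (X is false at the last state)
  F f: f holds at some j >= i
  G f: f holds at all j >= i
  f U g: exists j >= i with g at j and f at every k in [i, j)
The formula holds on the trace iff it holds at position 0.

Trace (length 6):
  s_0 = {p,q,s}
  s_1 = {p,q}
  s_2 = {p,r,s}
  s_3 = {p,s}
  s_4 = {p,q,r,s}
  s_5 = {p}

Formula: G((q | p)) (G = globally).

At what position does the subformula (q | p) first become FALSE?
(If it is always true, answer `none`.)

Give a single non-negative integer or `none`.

s_0={p,q,s}: (q | p)=True q=True p=True
s_1={p,q}: (q | p)=True q=True p=True
s_2={p,r,s}: (q | p)=True q=False p=True
s_3={p,s}: (q | p)=True q=False p=True
s_4={p,q,r,s}: (q | p)=True q=True p=True
s_5={p}: (q | p)=True q=False p=True
G((q | p)) holds globally = True
No violation — formula holds at every position.

Answer: none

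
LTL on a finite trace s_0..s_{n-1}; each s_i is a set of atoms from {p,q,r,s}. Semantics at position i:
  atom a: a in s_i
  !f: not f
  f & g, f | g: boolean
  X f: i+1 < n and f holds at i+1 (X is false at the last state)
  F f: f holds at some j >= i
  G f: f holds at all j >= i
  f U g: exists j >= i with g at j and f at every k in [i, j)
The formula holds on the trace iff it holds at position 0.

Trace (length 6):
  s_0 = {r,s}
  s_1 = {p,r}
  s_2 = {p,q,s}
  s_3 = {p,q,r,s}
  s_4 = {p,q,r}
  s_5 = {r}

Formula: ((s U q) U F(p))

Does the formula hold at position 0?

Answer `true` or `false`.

s_0={r,s}: ((s U q) U F(p))=True (s U q)=False s=True q=False F(p)=True p=False
s_1={p,r}: ((s U q) U F(p))=True (s U q)=False s=False q=False F(p)=True p=True
s_2={p,q,s}: ((s U q) U F(p))=True (s U q)=True s=True q=True F(p)=True p=True
s_3={p,q,r,s}: ((s U q) U F(p))=True (s U q)=True s=True q=True F(p)=True p=True
s_4={p,q,r}: ((s U q) U F(p))=True (s U q)=True s=False q=True F(p)=True p=True
s_5={r}: ((s U q) U F(p))=False (s U q)=False s=False q=False F(p)=False p=False

Answer: true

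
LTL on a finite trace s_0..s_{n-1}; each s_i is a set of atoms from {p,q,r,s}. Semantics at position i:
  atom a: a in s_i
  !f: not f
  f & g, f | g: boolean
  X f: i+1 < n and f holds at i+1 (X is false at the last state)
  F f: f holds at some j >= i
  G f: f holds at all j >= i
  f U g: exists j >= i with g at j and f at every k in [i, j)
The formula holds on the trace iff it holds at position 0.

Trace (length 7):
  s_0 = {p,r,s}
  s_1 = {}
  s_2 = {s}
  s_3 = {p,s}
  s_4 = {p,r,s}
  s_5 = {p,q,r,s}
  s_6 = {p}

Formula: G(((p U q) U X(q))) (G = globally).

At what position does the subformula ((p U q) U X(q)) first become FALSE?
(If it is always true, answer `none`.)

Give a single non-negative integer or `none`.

Answer: 0

Derivation:
s_0={p,r,s}: ((p U q) U X(q))=False (p U q)=False p=True q=False X(q)=False
s_1={}: ((p U q) U X(q))=False (p U q)=False p=False q=False X(q)=False
s_2={s}: ((p U q) U X(q))=False (p U q)=False p=False q=False X(q)=False
s_3={p,s}: ((p U q) U X(q))=True (p U q)=True p=True q=False X(q)=False
s_4={p,r,s}: ((p U q) U X(q))=True (p U q)=True p=True q=False X(q)=True
s_5={p,q,r,s}: ((p U q) U X(q))=False (p U q)=True p=True q=True X(q)=False
s_6={p}: ((p U q) U X(q))=False (p U q)=False p=True q=False X(q)=False
G(((p U q) U X(q))) holds globally = False
First violation at position 0.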